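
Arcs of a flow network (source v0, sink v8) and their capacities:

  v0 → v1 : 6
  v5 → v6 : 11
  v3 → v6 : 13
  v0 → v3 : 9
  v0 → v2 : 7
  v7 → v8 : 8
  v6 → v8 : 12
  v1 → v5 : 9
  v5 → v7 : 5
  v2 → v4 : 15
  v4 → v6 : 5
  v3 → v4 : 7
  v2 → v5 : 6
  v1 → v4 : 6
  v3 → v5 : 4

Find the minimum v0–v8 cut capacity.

17

Augment v0→v3→v6→v8: bottleneck 9, flow now 9.
Augment v0→v1→v4→v6→v8: bottleneck 3, flow now 12.
Augment v0→v1→v5→v7→v8: bottleneck 3, flow now 15.
Augment v0→v2→v5→v7→v8: bottleneck 2, flow now 17.
No augmenting path remains; maximum flow = 17.
By max-flow min-cut, the minimum cut capacity equals the max flow.
In the residual graph, reachable from v0: {v0, v1, v2, v3, v4, v5, v6}.
Min-cut edges: v5→v7 (5), v6→v8 (12); capacity 5 + 12 = 17.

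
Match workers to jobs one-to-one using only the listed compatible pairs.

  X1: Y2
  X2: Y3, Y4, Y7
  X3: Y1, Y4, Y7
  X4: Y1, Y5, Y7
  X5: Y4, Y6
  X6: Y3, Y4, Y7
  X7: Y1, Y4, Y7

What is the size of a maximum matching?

Unit-capacity flow: source→left, listed edges, right→sink; max matching = max flow.
Augmenting path X1→Y2 (+1); matched 1.
Augmenting path X2→Y3 (+1); matched 2.
Augmenting path X3→Y1 (+1); matched 3.
Augmenting path X4→Y5 (+1); matched 4.
Augmenting path X5→Y4 (+1); matched 5.
Augmenting path X6→Y7 (+1); matched 6.
Augmenting path X7→Y4→X5→Y6 (+1); matched 7.
No augmenting path remains; maximum matching = 7.
König certificate: {X1, X2, X3, X4, X5, X6, X7} is a vertex cover of size 7 (every listed pair touches it), so no matching can be larger.

7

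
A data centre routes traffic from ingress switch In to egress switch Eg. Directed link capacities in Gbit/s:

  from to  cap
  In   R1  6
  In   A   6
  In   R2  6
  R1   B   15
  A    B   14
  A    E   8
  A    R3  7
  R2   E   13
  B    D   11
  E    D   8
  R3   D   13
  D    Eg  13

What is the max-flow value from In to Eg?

Augment In→R1→B→D→Eg: bottleneck 6, flow now 6.
Augment In→A→B→D→Eg: bottleneck 5, flow now 11.
Augment In→A→E→D→Eg: bottleneck 1, flow now 12.
Augment In→R2→E→D→Eg: bottleneck 1, flow now 13.
No augmenting path remains; maximum flow = 13.
In the residual graph, reachable from In: {In, R1, A, R2, B, E, R3, D}.
Min-cut edges: D→Eg (13); capacity 13 = 13.
This cut is saturated, so no flow can exceed 13.

13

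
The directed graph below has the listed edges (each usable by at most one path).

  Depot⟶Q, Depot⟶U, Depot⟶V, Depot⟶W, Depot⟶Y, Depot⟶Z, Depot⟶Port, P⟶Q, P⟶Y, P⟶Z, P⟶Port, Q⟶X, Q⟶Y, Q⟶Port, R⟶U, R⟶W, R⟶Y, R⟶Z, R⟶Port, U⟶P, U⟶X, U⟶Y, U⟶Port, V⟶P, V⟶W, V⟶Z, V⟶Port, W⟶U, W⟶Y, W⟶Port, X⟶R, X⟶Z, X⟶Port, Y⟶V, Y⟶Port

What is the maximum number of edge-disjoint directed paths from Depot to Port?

6

Assign every edge capacity 1; by Menger, the answer equals the max flow.
Path Depot→Port (+1); total 1.
Path Depot→Q→Port (+1); total 2.
Path Depot→U→Port (+1); total 3.
Path Depot→V→Port (+1); total 4.
Path Depot→W→Port (+1); total 5.
Path Depot→Y→Port (+1); total 6.
No residual Depot→Port path; max flow = 6.
Certifying cut of size 6: {Depot→Port, Depot→Q, Depot→U, Depot→V, Depot→W, Depot→Y}.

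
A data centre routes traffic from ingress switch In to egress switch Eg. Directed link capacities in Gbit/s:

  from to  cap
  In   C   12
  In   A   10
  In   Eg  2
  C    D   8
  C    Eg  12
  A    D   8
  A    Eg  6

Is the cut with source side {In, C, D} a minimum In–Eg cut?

No — its capacity is 24, but the minimum cut has capacity 20.

Given cut capacity: 10 + 2 + 12 = 24.
Augment In→Eg: bottleneck 2, flow now 2.
Augment In→C→Eg: bottleneck 12, flow now 14.
Augment In→A→Eg: bottleneck 6, flow now 20.
No augmenting path remains; maximum flow = 20.
In the residual graph, reachable from In: {In, A, D}.
Min-cut edges: In→C (12), In→Eg (2), A→Eg (6); capacity 12 + 2 + 6 = 20.
Cut capacity 24 exceeds the max flow 20, so it is not minimum.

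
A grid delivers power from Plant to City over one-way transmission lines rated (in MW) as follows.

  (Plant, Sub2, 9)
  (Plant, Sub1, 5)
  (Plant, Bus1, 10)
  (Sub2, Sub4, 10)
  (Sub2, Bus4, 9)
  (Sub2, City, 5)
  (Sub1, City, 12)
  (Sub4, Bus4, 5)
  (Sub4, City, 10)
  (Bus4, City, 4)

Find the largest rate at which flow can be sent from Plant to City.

14

Augment Plant→Sub2→City: bottleneck 5, flow now 5.
Augment Plant→Sub1→City: bottleneck 5, flow now 10.
Augment Plant→Sub2→Sub4→City: bottleneck 4, flow now 14.
No augmenting path remains; maximum flow = 14.
In the residual graph, reachable from Plant: {Plant, Bus1}.
Min-cut edges: Plant→Sub2 (9), Plant→Sub1 (5); capacity 9 + 5 = 14.
This cut is saturated, so no flow can exceed 14.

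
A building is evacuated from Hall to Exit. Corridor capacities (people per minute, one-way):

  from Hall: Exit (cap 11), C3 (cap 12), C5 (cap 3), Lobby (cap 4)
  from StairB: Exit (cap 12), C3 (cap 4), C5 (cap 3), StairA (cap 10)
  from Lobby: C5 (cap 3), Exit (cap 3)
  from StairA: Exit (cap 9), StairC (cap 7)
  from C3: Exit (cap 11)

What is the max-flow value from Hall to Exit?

25

Augment Hall→Exit: bottleneck 11, flow now 11.
Augment Hall→Lobby→Exit: bottleneck 3, flow now 14.
Augment Hall→C3→Exit: bottleneck 11, flow now 25.
No augmenting path remains; maximum flow = 25.
In the residual graph, reachable from Hall: {Hall, Lobby, C5, C3}.
Min-cut edges: Hall→Exit (11), Lobby→Exit (3), C3→Exit (11); capacity 11 + 3 + 11 = 25.
This cut is saturated, so no flow can exceed 25.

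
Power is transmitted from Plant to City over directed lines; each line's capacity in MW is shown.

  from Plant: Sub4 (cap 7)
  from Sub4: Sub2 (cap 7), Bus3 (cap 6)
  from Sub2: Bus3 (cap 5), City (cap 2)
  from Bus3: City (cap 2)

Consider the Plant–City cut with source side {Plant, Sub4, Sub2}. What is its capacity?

13

Edges leaving {Plant, Sub4, Sub2}: Sub4→Bus3 (6), Sub2→Bus3 (5), Sub2→City (2).
Cut capacity = 6 + 5 + 2 = 13.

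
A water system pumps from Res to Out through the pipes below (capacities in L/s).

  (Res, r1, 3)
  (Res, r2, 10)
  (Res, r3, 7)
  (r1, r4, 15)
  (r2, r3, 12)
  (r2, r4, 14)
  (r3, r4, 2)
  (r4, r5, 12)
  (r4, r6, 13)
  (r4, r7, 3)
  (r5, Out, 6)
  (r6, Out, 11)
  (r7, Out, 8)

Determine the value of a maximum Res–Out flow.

15

Augment Res→r1→r4→r5→Out: bottleneck 3, flow now 3.
Augment Res→r2→r4→r5→Out: bottleneck 3, flow now 6.
Augment Res→r2→r4→r6→Out: bottleneck 7, flow now 13.
Augment Res→r3→r4→r6→Out: bottleneck 2, flow now 15.
No augmenting path remains; maximum flow = 15.
In the residual graph, reachable from Res: {Res, r3}.
Min-cut edges: Res→r1 (3), Res→r2 (10), r3→r4 (2); capacity 3 + 10 + 2 = 15.
This cut is saturated, so no flow can exceed 15.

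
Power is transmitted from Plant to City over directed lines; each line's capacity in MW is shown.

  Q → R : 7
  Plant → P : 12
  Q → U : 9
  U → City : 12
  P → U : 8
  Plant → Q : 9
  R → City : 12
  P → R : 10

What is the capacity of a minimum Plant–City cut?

21

Augment Plant→P→R→City: bottleneck 10, flow now 10.
Augment Plant→P→U→City: bottleneck 2, flow now 12.
Augment Plant→Q→R→City: bottleneck 2, flow now 14.
Augment Plant→Q→U→City: bottleneck 7, flow now 21.
No augmenting path remains; maximum flow = 21.
By max-flow min-cut, the minimum cut capacity equals the max flow.
In the residual graph, reachable from Plant: {Plant}.
Min-cut edges: Plant→P (12), Plant→Q (9); capacity 12 + 9 = 21.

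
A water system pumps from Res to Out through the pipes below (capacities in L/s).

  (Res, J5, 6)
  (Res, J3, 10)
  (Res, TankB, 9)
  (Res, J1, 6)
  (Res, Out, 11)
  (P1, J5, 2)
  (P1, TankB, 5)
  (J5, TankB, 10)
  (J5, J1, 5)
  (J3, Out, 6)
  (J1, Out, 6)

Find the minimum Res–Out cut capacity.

23

Augment Res→Out: bottleneck 11, flow now 11.
Augment Res→J3→Out: bottleneck 6, flow now 17.
Augment Res→J1→Out: bottleneck 6, flow now 23.
No augmenting path remains; maximum flow = 23.
By max-flow min-cut, the minimum cut capacity equals the max flow.
In the residual graph, reachable from Res: {Res, J5, J3, TankB, J1}.
Min-cut edges: Res→Out (11), J3→Out (6), J1→Out (6); capacity 11 + 6 + 6 = 23.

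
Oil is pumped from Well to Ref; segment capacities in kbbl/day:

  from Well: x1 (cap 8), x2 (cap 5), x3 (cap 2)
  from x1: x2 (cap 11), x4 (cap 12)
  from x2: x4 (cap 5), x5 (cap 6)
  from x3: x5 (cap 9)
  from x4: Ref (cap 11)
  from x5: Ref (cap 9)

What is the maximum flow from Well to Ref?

Augment Well→x1→x4→Ref: bottleneck 8, flow now 8.
Augment Well→x2→x4→Ref: bottleneck 3, flow now 11.
Augment Well→x2→x5→Ref: bottleneck 2, flow now 13.
Augment Well→x3→x5→Ref: bottleneck 2, flow now 15.
No augmenting path remains; maximum flow = 15.
In the residual graph, reachable from Well: {Well}.
Min-cut edges: Well→x1 (8), Well→x2 (5), Well→x3 (2); capacity 8 + 5 + 2 = 15.
This cut is saturated, so no flow can exceed 15.

15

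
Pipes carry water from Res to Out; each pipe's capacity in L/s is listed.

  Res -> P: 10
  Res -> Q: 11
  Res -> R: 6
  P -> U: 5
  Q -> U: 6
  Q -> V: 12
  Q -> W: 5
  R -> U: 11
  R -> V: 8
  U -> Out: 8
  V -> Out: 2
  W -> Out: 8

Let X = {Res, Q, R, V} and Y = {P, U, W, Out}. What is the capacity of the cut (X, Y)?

34

Edges leaving {Res, Q, R, V}: Res→P (10), Q→U (6), Q→W (5), R→U (11), V→Out (2).
Cut capacity = 10 + 6 + 5 + 11 + 2 = 34.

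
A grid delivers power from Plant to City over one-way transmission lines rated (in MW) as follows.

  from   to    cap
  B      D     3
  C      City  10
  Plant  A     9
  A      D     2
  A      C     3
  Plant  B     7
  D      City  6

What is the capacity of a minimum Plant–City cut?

Augment Plant→A→C→City: bottleneck 3, flow now 3.
Augment Plant→A→D→City: bottleneck 2, flow now 5.
Augment Plant→B→D→City: bottleneck 3, flow now 8.
No augmenting path remains; maximum flow = 8.
By max-flow min-cut, the minimum cut capacity equals the max flow.
In the residual graph, reachable from Plant: {Plant, A, B}.
Min-cut edges: A→C (3), A→D (2), B→D (3); capacity 3 + 2 + 3 = 8.

8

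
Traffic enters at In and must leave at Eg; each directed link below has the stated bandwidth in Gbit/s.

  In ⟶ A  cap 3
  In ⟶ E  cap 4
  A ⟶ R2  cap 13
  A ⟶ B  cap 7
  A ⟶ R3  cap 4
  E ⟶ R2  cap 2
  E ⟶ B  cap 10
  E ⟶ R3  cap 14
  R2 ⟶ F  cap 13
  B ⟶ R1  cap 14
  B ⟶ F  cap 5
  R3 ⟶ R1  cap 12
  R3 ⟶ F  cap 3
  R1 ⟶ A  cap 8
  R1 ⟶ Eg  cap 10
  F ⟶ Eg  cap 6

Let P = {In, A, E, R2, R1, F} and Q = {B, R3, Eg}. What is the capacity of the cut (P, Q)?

51

Edges leaving {In, A, E, R2, R1, F}: A→B (7), A→R3 (4), E→B (10), E→R3 (14), R1→Eg (10), F→Eg (6).
Cut capacity = 7 + 4 + 10 + 14 + 10 + 6 = 51.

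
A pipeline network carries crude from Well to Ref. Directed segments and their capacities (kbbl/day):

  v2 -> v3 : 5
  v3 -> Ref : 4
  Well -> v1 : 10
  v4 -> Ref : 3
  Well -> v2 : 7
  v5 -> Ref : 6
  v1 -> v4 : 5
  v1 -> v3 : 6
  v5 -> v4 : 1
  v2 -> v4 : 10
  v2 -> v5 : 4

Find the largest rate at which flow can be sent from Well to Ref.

11

Augment Well→v1→v3→Ref: bottleneck 4, flow now 4.
Augment Well→v1→v4→Ref: bottleneck 3, flow now 7.
Augment Well→v2→v5→Ref: bottleneck 4, flow now 11.
No augmenting path remains; maximum flow = 11.
In the residual graph, reachable from Well: {Well, v1, v2, v3, v4}.
Min-cut edges: v2→v5 (4), v3→Ref (4), v4→Ref (3); capacity 4 + 4 + 3 = 11.
This cut is saturated, so no flow can exceed 11.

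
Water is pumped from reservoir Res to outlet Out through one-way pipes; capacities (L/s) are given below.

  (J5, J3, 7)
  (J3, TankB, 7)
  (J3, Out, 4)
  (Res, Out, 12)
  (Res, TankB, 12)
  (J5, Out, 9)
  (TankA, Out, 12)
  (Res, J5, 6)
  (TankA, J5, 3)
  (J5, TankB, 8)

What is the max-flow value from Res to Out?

18

Augment Res→Out: bottleneck 12, flow now 12.
Augment Res→J5→Out: bottleneck 6, flow now 18.
No augmenting path remains; maximum flow = 18.
In the residual graph, reachable from Res: {Res, TankB}.
Min-cut edges: Res→J5 (6), Res→Out (12); capacity 6 + 12 = 18.
This cut is saturated, so no flow can exceed 18.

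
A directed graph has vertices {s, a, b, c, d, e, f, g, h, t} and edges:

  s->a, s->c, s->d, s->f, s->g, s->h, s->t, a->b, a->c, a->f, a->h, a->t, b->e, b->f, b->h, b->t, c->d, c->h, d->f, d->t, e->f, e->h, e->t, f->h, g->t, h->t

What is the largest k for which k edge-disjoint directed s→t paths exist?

5

Assign every edge capacity 1; by Menger, the answer equals the max flow.
Path s→t (+1); total 1.
Path s→a→t (+1); total 2.
Path s→d→t (+1); total 3.
Path s→g→t (+1); total 4.
Path s→h→t (+1); total 5.
No residual s→t path; max flow = 5.
Certifying cut of size 5: {d→t, h→t, s→a, s→g, s→t}.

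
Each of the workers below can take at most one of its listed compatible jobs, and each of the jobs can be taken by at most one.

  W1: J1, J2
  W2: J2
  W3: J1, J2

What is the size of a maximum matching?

Unit-capacity flow: source→left, listed edges, right→sink; max matching = max flow.
Augmenting path W1→J1 (+1); matched 1.
Augmenting path W2→J2 (+1); matched 2.
No augmenting path remains; maximum matching = 2.
König certificate: {J1, J2} is a vertex cover of size 2 (every listed pair touches it), so no matching can be larger.

2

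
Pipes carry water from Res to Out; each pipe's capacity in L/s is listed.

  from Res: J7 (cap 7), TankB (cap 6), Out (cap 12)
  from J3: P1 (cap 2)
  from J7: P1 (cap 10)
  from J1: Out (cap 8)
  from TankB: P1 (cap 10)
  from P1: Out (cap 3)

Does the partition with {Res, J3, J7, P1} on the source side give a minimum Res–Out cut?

Given cut capacity: 6 + 12 + 3 = 21.
Augment Res→Out: bottleneck 12, flow now 12.
Augment Res→J7→P1→Out: bottleneck 3, flow now 15.
No augmenting path remains; maximum flow = 15.
In the residual graph, reachable from Res: {Res, J7, TankB, P1}.
Min-cut edges: Res→Out (12), P1→Out (3); capacity 12 + 3 = 15.
Cut capacity 21 exceeds the max flow 15, so it is not minimum.

No — its capacity is 21, but the minimum cut has capacity 15.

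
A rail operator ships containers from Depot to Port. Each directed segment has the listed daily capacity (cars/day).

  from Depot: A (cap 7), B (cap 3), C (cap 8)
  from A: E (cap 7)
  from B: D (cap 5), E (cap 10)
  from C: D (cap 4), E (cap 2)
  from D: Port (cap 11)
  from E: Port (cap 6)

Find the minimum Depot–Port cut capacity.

Augment Depot→A→E→Port: bottleneck 6, flow now 6.
Augment Depot→B→D→Port: bottleneck 3, flow now 9.
Augment Depot→C→D→Port: bottleneck 4, flow now 13.
No augmenting path remains; maximum flow = 13.
By max-flow min-cut, the minimum cut capacity equals the max flow.
In the residual graph, reachable from Depot: {Depot, A, C, E}.
Min-cut edges: Depot→B (3), C→D (4), E→Port (6); capacity 3 + 4 + 6 = 13.

13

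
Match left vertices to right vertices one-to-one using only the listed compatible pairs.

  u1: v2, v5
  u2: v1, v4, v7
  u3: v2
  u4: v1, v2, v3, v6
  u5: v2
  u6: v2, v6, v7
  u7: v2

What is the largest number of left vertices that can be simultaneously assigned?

Unit-capacity flow: source→left, listed edges, right→sink; max matching = max flow.
Augmenting path u1→v2 (+1); matched 1.
Augmenting path u2→v1 (+1); matched 2.
Augmenting path u4→v3 (+1); matched 3.
Augmenting path u6→v6 (+1); matched 4.
Augmenting path u3→v2→u1→v5 (+1); matched 5.
No augmenting path remains; maximum matching = 5.
König certificate: {u1, u2, u4, u6, v2} is a vertex cover of size 5 (every listed pair touches it), so no matching can be larger.

5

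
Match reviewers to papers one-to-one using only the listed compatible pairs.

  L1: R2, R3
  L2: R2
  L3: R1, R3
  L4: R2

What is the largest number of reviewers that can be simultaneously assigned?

Unit-capacity flow: source→left, listed edges, right→sink; max matching = max flow.
Augmenting path L1→R2 (+1); matched 1.
Augmenting path L3→R1 (+1); matched 2.
Augmenting path L2→R2→L1→R3 (+1); matched 3.
No augmenting path remains; maximum matching = 3.
König certificate: {L1, L3, R2} is a vertex cover of size 3 (every listed pair touches it), so no matching can be larger.

3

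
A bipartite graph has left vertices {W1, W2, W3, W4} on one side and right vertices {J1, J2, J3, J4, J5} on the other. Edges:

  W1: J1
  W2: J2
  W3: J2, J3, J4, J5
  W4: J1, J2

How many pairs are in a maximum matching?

3

Unit-capacity flow: source→left, listed edges, right→sink; max matching = max flow.
Augmenting path W1→J1 (+1); matched 1.
Augmenting path W2→J2 (+1); matched 2.
Augmenting path W3→J3 (+1); matched 3.
No augmenting path remains; maximum matching = 3.
König certificate: {W3, J1, J2} is a vertex cover of size 3 (every listed pair touches it), so no matching can be larger.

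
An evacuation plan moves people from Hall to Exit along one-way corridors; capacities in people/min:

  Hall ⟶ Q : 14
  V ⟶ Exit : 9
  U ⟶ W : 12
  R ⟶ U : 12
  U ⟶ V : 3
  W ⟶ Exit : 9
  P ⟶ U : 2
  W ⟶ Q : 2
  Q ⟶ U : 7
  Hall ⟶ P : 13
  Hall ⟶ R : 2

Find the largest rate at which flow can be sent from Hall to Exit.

Augment Hall→P→U→V→Exit: bottleneck 2, flow now 2.
Augment Hall→Q→U→V→Exit: bottleneck 1, flow now 3.
Augment Hall→Q→U→W→Exit: bottleneck 6, flow now 9.
Augment Hall→R→U→W→Exit: bottleneck 2, flow now 11.
No augmenting path remains; maximum flow = 11.
In the residual graph, reachable from Hall: {Hall, P, Q}.
Min-cut edges: Hall→R (2), P→U (2), Q→U (7); capacity 2 + 2 + 7 = 11.
This cut is saturated, so no flow can exceed 11.

11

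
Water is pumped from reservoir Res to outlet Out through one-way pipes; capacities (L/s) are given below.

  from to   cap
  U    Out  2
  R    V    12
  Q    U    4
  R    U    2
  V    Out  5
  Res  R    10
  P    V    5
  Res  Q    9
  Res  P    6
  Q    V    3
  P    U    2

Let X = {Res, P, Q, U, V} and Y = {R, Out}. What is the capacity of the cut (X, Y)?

Edges leaving {Res, P, Q, U, V}: Res→R (10), U→Out (2), V→Out (5).
Cut capacity = 10 + 2 + 5 = 17.

17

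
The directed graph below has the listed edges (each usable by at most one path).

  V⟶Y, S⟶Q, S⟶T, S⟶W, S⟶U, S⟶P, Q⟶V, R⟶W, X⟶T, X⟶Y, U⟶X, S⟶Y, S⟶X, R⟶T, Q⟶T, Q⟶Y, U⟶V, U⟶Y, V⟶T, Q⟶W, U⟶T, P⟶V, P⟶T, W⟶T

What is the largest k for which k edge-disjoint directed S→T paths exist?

Assign every edge capacity 1; by Menger, the answer equals the max flow.
Path S→T (+1); total 1.
Path S→P→T (+1); total 2.
Path S→Q→T (+1); total 3.
Path S→U→T (+1); total 4.
Path S→W→T (+1); total 5.
Path S→X→T (+1); total 6.
No residual S→T path; max flow = 6.
Certifying cut of size 6: {S→P, S→Q, S→T, S→U, S→W, S→X}.

6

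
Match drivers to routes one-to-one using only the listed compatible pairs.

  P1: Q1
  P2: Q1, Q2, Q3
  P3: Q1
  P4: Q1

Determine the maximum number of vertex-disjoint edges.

Unit-capacity flow: source→left, listed edges, right→sink; max matching = max flow.
Augmenting path P1→Q1 (+1); matched 1.
Augmenting path P2→Q2 (+1); matched 2.
No augmenting path remains; maximum matching = 2.
König certificate: {P2, Q1} is a vertex cover of size 2 (every listed pair touches it), so no matching can be larger.

2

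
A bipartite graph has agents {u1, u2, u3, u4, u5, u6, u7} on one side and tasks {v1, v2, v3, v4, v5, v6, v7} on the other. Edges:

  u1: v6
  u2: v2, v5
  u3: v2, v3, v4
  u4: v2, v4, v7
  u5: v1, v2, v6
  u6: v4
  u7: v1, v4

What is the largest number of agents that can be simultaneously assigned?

Unit-capacity flow: source→left, listed edges, right→sink; max matching = max flow.
Augmenting path u1→v6 (+1); matched 1.
Augmenting path u2→v2 (+1); matched 2.
Augmenting path u3→v3 (+1); matched 3.
Augmenting path u4→v4 (+1); matched 4.
Augmenting path u5→v1 (+1); matched 5.
Augmenting path u6→v4→u4→v7 (+1); matched 6.
Augmenting path u7→v1→u5→v2→u2→v5 (+1); matched 7.
No augmenting path remains; maximum matching = 7.
König certificate: {u1, u2, u3, u4, u5, u6, u7} is a vertex cover of size 7 (every listed pair touches it), so no matching can be larger.

7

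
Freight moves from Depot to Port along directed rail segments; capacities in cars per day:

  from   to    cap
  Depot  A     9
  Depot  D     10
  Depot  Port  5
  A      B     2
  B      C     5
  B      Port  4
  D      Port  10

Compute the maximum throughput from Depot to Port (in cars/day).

17

Augment Depot→Port: bottleneck 5, flow now 5.
Augment Depot→D→Port: bottleneck 10, flow now 15.
Augment Depot→A→B→Port: bottleneck 2, flow now 17.
No augmenting path remains; maximum flow = 17.
In the residual graph, reachable from Depot: {Depot, A}.
Min-cut edges: Depot→D (10), Depot→Port (5), A→B (2); capacity 10 + 5 + 2 = 17.
This cut is saturated, so no flow can exceed 17.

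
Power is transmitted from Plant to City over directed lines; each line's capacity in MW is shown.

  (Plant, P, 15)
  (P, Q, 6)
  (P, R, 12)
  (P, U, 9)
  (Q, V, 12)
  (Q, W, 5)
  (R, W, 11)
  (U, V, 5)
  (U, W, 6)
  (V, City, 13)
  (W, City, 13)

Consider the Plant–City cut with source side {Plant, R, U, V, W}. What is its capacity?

41

Edges leaving {Plant, R, U, V, W}: Plant→P (15), V→City (13), W→City (13).
Cut capacity = 15 + 13 + 13 = 41.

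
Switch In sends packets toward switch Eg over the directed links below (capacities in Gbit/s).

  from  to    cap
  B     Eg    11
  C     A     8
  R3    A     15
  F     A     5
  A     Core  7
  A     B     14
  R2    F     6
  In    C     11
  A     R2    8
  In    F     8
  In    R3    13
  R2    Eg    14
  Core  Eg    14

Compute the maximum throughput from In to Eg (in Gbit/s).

Augment In→R3→A→B→Eg: bottleneck 11, flow now 11.
Augment In→R3→A→R2→Eg: bottleneck 2, flow now 13.
Augment In→F→A→R2→Eg: bottleneck 5, flow now 18.
Augment In→C→A→R2→Eg: bottleneck 1, flow now 19.
Augment In→C→A→Core→Eg: bottleneck 7, flow now 26.
No augmenting path remains; maximum flow = 26.
In the residual graph, reachable from In: {In, F, C}.
Min-cut edges: In→R3 (13), F→A (5), C→A (8); capacity 13 + 5 + 8 = 26.
This cut is saturated, so no flow can exceed 26.

26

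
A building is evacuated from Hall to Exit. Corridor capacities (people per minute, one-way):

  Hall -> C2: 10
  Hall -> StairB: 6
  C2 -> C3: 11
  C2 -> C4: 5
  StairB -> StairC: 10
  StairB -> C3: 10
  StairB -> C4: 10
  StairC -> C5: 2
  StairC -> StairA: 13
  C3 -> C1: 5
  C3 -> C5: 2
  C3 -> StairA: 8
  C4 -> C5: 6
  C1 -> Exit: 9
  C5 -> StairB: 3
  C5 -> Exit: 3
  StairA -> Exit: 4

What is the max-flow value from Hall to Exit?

Augment Hall→C2→C3→C1→Exit: bottleneck 5, flow now 5.
Augment Hall→C2→C3→C5→Exit: bottleneck 2, flow now 7.
Augment Hall→C2→C3→StairA→Exit: bottleneck 3, flow now 10.
Augment Hall→StairB→StairC→C5→Exit: bottleneck 1, flow now 11.
Augment Hall→StairB→StairC→StairA→Exit: bottleneck 1, flow now 12.
No augmenting path remains; maximum flow = 12.
In the residual graph, reachable from Hall: {Hall, C2, StairB, StairC, C3, C4, C5, StairA}.
Min-cut edges: C3→C1 (5), C5→Exit (3), StairA→Exit (4); capacity 5 + 3 + 4 = 12.
This cut is saturated, so no flow can exceed 12.

12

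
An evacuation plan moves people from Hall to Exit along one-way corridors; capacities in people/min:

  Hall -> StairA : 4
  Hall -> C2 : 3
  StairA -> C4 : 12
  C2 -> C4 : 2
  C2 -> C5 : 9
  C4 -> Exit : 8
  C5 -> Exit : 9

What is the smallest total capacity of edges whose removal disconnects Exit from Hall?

Augment Hall→StairA→C4→Exit: bottleneck 4, flow now 4.
Augment Hall→C2→C4→Exit: bottleneck 2, flow now 6.
Augment Hall→C2→C5→Exit: bottleneck 1, flow now 7.
No augmenting path remains; maximum flow = 7.
By max-flow min-cut, the minimum cut capacity equals the max flow.
In the residual graph, reachable from Hall: {Hall}.
Min-cut edges: Hall→StairA (4), Hall→C2 (3); capacity 4 + 3 = 7.

7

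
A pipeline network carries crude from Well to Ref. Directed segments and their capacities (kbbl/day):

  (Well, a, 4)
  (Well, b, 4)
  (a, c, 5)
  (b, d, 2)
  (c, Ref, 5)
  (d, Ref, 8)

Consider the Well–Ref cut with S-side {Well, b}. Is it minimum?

Yes — it is a minimum cut (capacity 6).

Given cut capacity: 4 + 2 = 6.
Augment Well→a→c→Ref: bottleneck 4, flow now 4.
Augment Well→b→d→Ref: bottleneck 2, flow now 6.
No augmenting path remains; maximum flow = 6.
Cut capacity 6 equals the max flow, so it is a minimum cut.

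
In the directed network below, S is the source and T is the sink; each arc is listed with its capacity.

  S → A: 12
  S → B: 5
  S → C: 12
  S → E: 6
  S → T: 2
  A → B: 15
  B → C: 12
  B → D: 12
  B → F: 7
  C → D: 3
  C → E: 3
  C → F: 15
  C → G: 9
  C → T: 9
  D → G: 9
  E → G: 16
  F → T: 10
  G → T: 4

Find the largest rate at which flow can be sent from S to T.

Augment S→T: bottleneck 2, flow now 2.
Augment S→C→T: bottleneck 9, flow now 11.
Augment S→B→F→T: bottleneck 5, flow now 16.
Augment S→C→F→T: bottleneck 3, flow now 19.
Augment S→E→G→T: bottleneck 4, flow now 23.
Augment S→A→B→F→T: bottleneck 2, flow now 25.
No augmenting path remains; maximum flow = 25.
In the residual graph, reachable from S: {S, A, B, C, D, E, F, G}.
Min-cut edges: S→T (2), C→T (9), F→T (10), G→T (4); capacity 2 + 9 + 10 + 4 = 25.
This cut is saturated, so no flow can exceed 25.

25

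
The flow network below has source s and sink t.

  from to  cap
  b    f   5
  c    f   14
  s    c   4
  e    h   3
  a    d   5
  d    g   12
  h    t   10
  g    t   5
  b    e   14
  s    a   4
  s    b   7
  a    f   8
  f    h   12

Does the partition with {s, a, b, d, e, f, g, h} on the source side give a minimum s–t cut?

No — its capacity is 19, but the minimum cut has capacity 14.

Given cut capacity: 4 + 5 + 10 = 19.
Augment s→a→d→g→t: bottleneck 4, flow now 4.
Augment s→b→e→h→t: bottleneck 3, flow now 7.
Augment s→b→f→h→t: bottleneck 4, flow now 11.
Augment s→c→f→h→t: bottleneck 3, flow now 14.
No augmenting path remains; maximum flow = 14.
In the residual graph, reachable from s: {s, b, c, e, f, h}.
Min-cut edges: s→a (4), h→t (10); capacity 4 + 10 = 14.
Cut capacity 19 exceeds the max flow 14, so it is not minimum.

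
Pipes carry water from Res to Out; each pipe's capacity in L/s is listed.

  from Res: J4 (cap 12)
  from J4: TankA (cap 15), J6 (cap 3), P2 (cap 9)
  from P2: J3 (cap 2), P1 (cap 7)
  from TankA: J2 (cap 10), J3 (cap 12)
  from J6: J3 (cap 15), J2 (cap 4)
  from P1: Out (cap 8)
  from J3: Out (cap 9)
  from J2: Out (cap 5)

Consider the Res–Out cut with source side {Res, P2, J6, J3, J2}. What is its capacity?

Edges leaving {Res, P2, J6, J3, J2}: Res→J4 (12), P2→P1 (7), J3→Out (9), J2→Out (5).
Cut capacity = 12 + 7 + 9 + 5 = 33.

33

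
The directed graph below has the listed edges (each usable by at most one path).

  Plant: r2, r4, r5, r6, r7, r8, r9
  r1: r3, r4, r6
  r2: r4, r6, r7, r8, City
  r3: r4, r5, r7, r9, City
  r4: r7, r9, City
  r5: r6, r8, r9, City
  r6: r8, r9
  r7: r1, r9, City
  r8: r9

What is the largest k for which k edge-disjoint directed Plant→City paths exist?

4

Assign every edge capacity 1; by Menger, the answer equals the max flow.
Path Plant→r2→City (+1); total 1.
Path Plant→r4→City (+1); total 2.
Path Plant→r5→City (+1); total 3.
Path Plant→r7→City (+1); total 4.
No residual Plant→City path; max flow = 4.
Certifying cut of size 4: {Plant→r2, Plant→r4, Plant→r5, Plant→r7}.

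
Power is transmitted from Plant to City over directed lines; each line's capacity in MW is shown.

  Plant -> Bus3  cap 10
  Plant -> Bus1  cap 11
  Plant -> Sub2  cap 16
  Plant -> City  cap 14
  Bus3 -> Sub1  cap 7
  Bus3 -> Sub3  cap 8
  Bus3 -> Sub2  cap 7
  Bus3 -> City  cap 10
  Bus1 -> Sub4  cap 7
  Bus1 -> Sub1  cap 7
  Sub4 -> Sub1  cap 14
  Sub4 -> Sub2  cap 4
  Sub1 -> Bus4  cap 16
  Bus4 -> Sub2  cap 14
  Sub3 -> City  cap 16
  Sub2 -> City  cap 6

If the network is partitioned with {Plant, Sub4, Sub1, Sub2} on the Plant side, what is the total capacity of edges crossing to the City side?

57

Edges leaving {Plant, Sub4, Sub1, Sub2}: Plant→Bus3 (10), Plant→Bus1 (11), Plant→City (14), Sub1→Bus4 (16), Sub2→City (6).
Cut capacity = 10 + 11 + 14 + 16 + 6 = 57.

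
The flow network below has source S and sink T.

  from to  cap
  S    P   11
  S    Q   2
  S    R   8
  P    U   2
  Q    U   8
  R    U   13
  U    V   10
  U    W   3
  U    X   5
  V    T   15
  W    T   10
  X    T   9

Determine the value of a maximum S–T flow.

Augment S→P→U→V→T: bottleneck 2, flow now 2.
Augment S→Q→U→V→T: bottleneck 2, flow now 4.
Augment S→R→U→V→T: bottleneck 6, flow now 10.
Augment S→R→U→W→T: bottleneck 2, flow now 12.
No augmenting path remains; maximum flow = 12.
In the residual graph, reachable from S: {S, P}.
Min-cut edges: S→Q (2), S→R (8), P→U (2); capacity 2 + 8 + 2 = 12.
This cut is saturated, so no flow can exceed 12.

12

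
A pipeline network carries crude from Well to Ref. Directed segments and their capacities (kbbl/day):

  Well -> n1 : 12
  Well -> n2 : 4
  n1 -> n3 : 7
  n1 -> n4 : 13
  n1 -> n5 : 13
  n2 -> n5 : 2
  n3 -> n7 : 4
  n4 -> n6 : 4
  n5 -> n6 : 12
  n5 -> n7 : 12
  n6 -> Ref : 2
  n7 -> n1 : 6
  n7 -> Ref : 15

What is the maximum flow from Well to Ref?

14

Augment Well→n1→n3→n7→Ref: bottleneck 4, flow now 4.
Augment Well→n1→n4→n6→Ref: bottleneck 2, flow now 6.
Augment Well→n1→n5→n7→Ref: bottleneck 6, flow now 12.
Augment Well→n2→n5→n7→Ref: bottleneck 2, flow now 14.
No augmenting path remains; maximum flow = 14.
In the residual graph, reachable from Well: {Well, n2}.
Min-cut edges: Well→n1 (12), n2→n5 (2); capacity 12 + 2 = 14.
This cut is saturated, so no flow can exceed 14.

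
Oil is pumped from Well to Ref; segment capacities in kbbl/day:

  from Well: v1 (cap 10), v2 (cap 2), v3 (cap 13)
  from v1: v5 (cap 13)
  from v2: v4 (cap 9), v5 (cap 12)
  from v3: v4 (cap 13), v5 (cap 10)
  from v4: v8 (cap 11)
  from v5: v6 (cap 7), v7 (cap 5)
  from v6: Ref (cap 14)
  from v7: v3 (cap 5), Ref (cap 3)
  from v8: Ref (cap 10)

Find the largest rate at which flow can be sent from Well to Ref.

20

Augment Well→v1→v5→v6→Ref: bottleneck 7, flow now 7.
Augment Well→v1→v5→v7→Ref: bottleneck 3, flow now 10.
Augment Well→v2→v4→v8→Ref: bottleneck 2, flow now 12.
Augment Well→v3→v4→v8→Ref: bottleneck 8, flow now 20.
No augmenting path remains; maximum flow = 20.
In the residual graph, reachable from Well: {Well, v1, v2, v3, v4, v5, v7, v8}.
Min-cut edges: v5→v6 (7), v7→Ref (3), v8→Ref (10); capacity 7 + 3 + 10 = 20.
This cut is saturated, so no flow can exceed 20.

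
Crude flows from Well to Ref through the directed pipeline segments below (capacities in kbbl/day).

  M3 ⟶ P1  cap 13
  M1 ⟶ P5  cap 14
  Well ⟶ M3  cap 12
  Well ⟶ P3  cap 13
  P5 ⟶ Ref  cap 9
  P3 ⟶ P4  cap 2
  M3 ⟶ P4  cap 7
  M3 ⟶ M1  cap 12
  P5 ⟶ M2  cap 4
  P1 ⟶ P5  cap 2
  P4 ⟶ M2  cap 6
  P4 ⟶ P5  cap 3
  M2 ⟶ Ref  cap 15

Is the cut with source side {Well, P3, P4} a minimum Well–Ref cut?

Given cut capacity: 12 + 3 + 6 = 21.
Augment Well→M3→P1→P5→Ref: bottleneck 2, flow now 2.
Augment Well→M3→P4→P5→Ref: bottleneck 3, flow now 5.
Augment Well→M3→P4→M2→Ref: bottleneck 4, flow now 9.
Augment Well→M3→M1→P5→Ref: bottleneck 3, flow now 12.
Augment Well→P3→P4→M2→Ref: bottleneck 2, flow now 14.
No augmenting path remains; maximum flow = 14.
In the residual graph, reachable from Well: {Well, P3}.
Min-cut edges: Well→M3 (12), P3→P4 (2); capacity 12 + 2 = 14.
Cut capacity 21 exceeds the max flow 14, so it is not minimum.

No — its capacity is 21, but the minimum cut has capacity 14.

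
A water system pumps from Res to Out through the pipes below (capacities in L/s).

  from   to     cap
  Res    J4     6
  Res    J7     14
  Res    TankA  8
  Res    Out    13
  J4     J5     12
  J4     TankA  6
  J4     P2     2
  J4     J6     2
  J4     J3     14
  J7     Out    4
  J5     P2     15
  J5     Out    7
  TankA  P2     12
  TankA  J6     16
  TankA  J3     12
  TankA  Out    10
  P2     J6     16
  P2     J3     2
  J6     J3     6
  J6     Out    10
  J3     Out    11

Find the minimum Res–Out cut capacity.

31

Augment Res→Out: bottleneck 13, flow now 13.
Augment Res→J7→Out: bottleneck 4, flow now 17.
Augment Res→TankA→Out: bottleneck 8, flow now 25.
Augment Res→J4→J5→Out: bottleneck 6, flow now 31.
No augmenting path remains; maximum flow = 31.
By max-flow min-cut, the minimum cut capacity equals the max flow.
In the residual graph, reachable from Res: {Res, J7}.
Min-cut edges: Res→J4 (6), Res→TankA (8), Res→Out (13), J7→Out (4); capacity 6 + 8 + 13 + 4 = 31.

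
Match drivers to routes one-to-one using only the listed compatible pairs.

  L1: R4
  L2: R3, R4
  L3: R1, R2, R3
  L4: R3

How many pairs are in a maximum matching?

3

Unit-capacity flow: source→left, listed edges, right→sink; max matching = max flow.
Augmenting path L1→R4 (+1); matched 1.
Augmenting path L2→R3 (+1); matched 2.
Augmenting path L3→R1 (+1); matched 3.
No augmenting path remains; maximum matching = 3.
König certificate: {L3, R3, R4} is a vertex cover of size 3 (every listed pair touches it), so no matching can be larger.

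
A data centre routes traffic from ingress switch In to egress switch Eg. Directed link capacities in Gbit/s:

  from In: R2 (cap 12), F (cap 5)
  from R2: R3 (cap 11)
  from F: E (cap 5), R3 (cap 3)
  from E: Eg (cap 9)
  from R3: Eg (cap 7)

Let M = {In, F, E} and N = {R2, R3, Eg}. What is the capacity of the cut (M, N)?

24

Edges leaving {In, F, E}: In→R2 (12), F→R3 (3), E→Eg (9).
Cut capacity = 12 + 3 + 9 = 24.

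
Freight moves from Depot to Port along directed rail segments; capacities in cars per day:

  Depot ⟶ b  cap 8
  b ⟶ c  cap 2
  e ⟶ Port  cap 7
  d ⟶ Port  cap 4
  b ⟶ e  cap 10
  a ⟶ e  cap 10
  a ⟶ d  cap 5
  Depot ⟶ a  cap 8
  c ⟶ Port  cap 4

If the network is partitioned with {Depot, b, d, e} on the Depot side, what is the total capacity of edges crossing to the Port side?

21

Edges leaving {Depot, b, d, e}: Depot→a (8), b→c (2), d→Port (4), e→Port (7).
Cut capacity = 8 + 2 + 4 + 7 = 21.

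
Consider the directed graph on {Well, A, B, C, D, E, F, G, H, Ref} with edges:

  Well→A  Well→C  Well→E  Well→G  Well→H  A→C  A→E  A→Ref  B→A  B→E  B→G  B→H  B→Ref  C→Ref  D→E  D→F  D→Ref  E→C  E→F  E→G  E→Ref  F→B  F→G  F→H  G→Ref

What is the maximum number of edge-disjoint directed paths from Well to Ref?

Assign every edge capacity 1; by Menger, the answer equals the max flow.
Path Well→A→Ref (+1); total 1.
Path Well→C→Ref (+1); total 2.
Path Well→E→Ref (+1); total 3.
Path Well→G→Ref (+1); total 4.
No residual Well→Ref path; max flow = 4.
Certifying cut of size 4: {Well→A, Well→C, Well→E, Well→G}.

4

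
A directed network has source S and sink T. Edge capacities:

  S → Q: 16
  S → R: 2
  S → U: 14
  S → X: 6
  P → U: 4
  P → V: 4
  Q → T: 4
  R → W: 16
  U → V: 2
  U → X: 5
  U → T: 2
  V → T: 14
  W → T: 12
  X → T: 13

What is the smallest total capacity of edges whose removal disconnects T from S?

Augment S→Q→T: bottleneck 4, flow now 4.
Augment S→U→T: bottleneck 2, flow now 6.
Augment S→X→T: bottleneck 6, flow now 12.
Augment S→R→W→T: bottleneck 2, flow now 14.
Augment S→U→V→T: bottleneck 2, flow now 16.
Augment S→U→X→T: bottleneck 5, flow now 21.
No augmenting path remains; maximum flow = 21.
By max-flow min-cut, the minimum cut capacity equals the max flow.
In the residual graph, reachable from S: {S, Q, U}.
Min-cut edges: S→R (2), S→X (6), Q→T (4), U→V (2), U→X (5), U→T (2); capacity 2 + 6 + 4 + 2 + 5 + 2 = 21.

21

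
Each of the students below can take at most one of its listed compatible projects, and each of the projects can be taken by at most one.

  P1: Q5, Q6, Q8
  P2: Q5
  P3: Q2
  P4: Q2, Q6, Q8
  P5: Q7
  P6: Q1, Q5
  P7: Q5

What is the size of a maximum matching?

6

Unit-capacity flow: source→left, listed edges, right→sink; max matching = max flow.
Augmenting path P1→Q5 (+1); matched 1.
Augmenting path P3→Q2 (+1); matched 2.
Augmenting path P4→Q6 (+1); matched 3.
Augmenting path P5→Q7 (+1); matched 4.
Augmenting path P6→Q1 (+1); matched 5.
Augmenting path P2→Q5→P1→Q8 (+1); matched 6.
No augmenting path remains; maximum matching = 6.
König certificate: {P1, P3, P4, P5, P6, Q5} is a vertex cover of size 6 (every listed pair touches it), so no matching can be larger.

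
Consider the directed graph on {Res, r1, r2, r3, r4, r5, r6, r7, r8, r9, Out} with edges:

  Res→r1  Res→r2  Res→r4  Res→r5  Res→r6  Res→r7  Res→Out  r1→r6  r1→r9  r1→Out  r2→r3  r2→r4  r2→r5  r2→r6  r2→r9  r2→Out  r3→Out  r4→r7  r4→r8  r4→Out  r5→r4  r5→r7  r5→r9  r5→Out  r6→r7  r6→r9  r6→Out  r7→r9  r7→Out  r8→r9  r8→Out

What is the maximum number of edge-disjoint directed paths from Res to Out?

Assign every edge capacity 1; by Menger, the answer equals the max flow.
Path Res→Out (+1); total 1.
Path Res→r1→Out (+1); total 2.
Path Res→r2→Out (+1); total 3.
Path Res→r4→Out (+1); total 4.
Path Res→r5→Out (+1); total 5.
Path Res→r6→Out (+1); total 6.
Path Res→r7→Out (+1); total 7.
No residual Res→Out path; max flow = 7.
Certifying cut of size 7: {Res→Out, Res→r1, Res→r2, Res→r4, Res→r5, Res→r6, Res→r7}.

7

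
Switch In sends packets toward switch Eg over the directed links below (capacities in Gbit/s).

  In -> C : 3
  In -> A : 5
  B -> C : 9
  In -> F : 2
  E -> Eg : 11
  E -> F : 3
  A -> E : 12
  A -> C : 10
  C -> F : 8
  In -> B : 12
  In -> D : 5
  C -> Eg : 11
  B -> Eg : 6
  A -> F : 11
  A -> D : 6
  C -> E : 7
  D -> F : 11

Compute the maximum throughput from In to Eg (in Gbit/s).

Augment In→B→Eg: bottleneck 6, flow now 6.
Augment In→C→Eg: bottleneck 3, flow now 9.
Augment In→A→C→Eg: bottleneck 5, flow now 14.
Augment In→B→C→Eg: bottleneck 3, flow now 17.
Augment In→B→C→E→Eg: bottleneck 3, flow now 20.
No augmenting path remains; maximum flow = 20.
In the residual graph, reachable from In: {In, D, F}.
Min-cut edges: In→A (5), In→B (12), In→C (3); capacity 5 + 12 + 3 = 20.
This cut is saturated, so no flow can exceed 20.

20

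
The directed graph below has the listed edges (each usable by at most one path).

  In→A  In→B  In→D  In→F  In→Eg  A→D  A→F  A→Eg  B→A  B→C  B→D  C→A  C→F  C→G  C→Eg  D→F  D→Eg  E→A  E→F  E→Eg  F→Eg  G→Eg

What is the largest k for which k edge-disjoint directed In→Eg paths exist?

Assign every edge capacity 1; by Menger, the answer equals the max flow.
Path In→Eg (+1); total 1.
Path In→A→Eg (+1); total 2.
Path In→D→Eg (+1); total 3.
Path In→F→Eg (+1); total 4.
Path In→B→C→Eg (+1); total 5.
No residual In→Eg path; max flow = 5.
Certifying cut of size 5: {In→A, In→B, In→D, In→Eg, In→F}.

5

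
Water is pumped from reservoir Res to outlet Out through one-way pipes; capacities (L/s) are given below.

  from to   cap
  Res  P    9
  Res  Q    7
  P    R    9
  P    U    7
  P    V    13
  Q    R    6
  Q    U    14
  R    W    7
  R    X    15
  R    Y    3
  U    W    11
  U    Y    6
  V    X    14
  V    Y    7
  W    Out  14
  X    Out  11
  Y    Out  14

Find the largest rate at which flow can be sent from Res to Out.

Augment Res→P→R→W→Out: bottleneck 7, flow now 7.
Augment Res→P→R→X→Out: bottleneck 2, flow now 9.
Augment Res→Q→R→X→Out: bottleneck 6, flow now 15.
Augment Res→Q→U→W→Out: bottleneck 1, flow now 16.
No augmenting path remains; maximum flow = 16.
In the residual graph, reachable from Res: {Res}.
Min-cut edges: Res→P (9), Res→Q (7); capacity 9 + 7 = 16.
This cut is saturated, so no flow can exceed 16.

16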